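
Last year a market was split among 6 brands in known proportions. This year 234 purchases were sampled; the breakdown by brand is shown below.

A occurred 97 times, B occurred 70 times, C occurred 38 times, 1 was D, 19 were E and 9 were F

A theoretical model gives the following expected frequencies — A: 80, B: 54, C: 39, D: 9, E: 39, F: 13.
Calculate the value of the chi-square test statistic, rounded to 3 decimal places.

26.977

cat         O        E   (O−E)²/E
A          97       80     3.6125
B          70       54     4.7407
C          38       39     0.0256
D           1        9     7.1111
E          19       39    10.2564
F           9       13     1.2308
Sum = 26.977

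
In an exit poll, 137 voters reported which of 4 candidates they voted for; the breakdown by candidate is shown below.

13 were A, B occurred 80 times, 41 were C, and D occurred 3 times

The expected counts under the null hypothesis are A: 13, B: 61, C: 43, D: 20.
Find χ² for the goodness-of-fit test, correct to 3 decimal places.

20.461

cat         O        E   (O−E)²/E
A          13       13     0.0000
B          80       61     5.9180
C          41       43     0.0930
D           3       20    14.4500
Sum = 20.461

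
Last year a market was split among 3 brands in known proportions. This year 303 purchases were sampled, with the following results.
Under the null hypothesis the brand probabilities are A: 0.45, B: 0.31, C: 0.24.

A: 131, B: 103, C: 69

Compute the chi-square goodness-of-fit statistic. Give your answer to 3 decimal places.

1.276

Expected counts E_i = n·p_i: 303×0.45 = 136.35, 303×0.31 = 93.93, 303×0.24 = 72.72.
A: (131 − 136.35)²/136.35 = 28.6225/136.35 = 0.2099
B: (103 − 93.93)²/93.93 = 82.2649/93.93 = 0.8758
C: (69 − 72.72)²/72.72 = 13.8384/72.72 = 0.1903
Sum = 1.276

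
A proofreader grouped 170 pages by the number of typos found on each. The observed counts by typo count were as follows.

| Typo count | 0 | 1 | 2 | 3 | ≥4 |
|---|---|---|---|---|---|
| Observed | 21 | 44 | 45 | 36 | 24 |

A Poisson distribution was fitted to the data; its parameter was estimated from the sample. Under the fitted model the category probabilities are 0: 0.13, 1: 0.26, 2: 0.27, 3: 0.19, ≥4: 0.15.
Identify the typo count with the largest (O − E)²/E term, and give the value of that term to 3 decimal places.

3, 0.424

Expected counts E_i = n·p_i: 170×0.13 = 22.1, 170×0.26 = 44.2, 170×0.27 = 45.9, 170×0.19 = 32.3, 170×0.15 = 25.5.
0: (21 − 22.1)²/22.1 = 1.21/22.1 = 0.0548
1: (44 − 44.2)²/44.2 = 0.04/44.2 = 0.0009
2: (45 − 45.9)²/45.9 = 0.81/45.9 = 0.0176
3: (36 − 32.3)²/32.3 = 13.69/32.3 = 0.4238
≥4: (24 − 25.5)²/25.5 = 2.25/25.5 = 0.0882
The largest term is for 3: 0.424.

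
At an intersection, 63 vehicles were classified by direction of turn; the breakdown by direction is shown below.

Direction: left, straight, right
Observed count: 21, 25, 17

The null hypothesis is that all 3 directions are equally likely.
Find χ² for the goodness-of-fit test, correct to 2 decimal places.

Under H₀ each category has probability 1/3, so each expected count is 63/3 = 21.
left: (21 − 21)²/21 = 0/21 = 0.000
straight: (25 − 21)²/21 = 16/21 = 0.762
right: (17 − 21)²/21 = 16/21 = 0.762
Sum = 1.52

1.52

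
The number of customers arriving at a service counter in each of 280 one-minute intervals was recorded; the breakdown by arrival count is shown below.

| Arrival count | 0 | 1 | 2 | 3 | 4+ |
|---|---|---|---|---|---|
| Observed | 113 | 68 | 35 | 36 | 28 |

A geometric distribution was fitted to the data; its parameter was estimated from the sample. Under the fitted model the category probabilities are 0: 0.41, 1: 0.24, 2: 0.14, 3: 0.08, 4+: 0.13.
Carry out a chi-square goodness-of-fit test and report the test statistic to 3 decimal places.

Expected counts E_i = n·p_i: 280×0.41 = 114.8, 280×0.24 = 67.2, 280×0.14 = 39.2, 280×0.08 = 22.4, 280×0.13 = 36.4.
0: (113 − 114.8)²/114.8 = 3.24/114.8 = 0.0282
1: (68 − 67.2)²/67.2 = 0.64/67.2 = 0.0095
2: (35 − 39.2)²/39.2 = 17.64/39.2 = 0.4500
3: (36 − 22.4)²/22.4 = 184.96/22.4 = 8.2571
4+: (28 − 36.4)²/36.4 = 70.56/36.4 = 1.9385
Sum = 10.683

10.683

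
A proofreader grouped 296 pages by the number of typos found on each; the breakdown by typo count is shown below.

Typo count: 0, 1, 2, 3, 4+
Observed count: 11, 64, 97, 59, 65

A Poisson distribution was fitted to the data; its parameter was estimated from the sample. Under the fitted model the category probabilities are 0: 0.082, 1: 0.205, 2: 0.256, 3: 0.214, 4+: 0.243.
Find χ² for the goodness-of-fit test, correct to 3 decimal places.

14.349

Expected counts E_i = n·p_i: 296×0.082 = 24.272, 296×0.205 = 60.68, 296×0.256 = 75.776, 296×0.214 = 63.344, 296×0.243 = 71.928.
χ² = (11−24.272)²/24.272 + (64−60.68)²/60.68 + (97−75.776)²/75.776 + (59−63.344)²/63.344 + (65−71.928)²/71.928
   = 7.2572 + 0.1816 + 5.9446 + 0.2979 + 0.6673
Sum = 14.349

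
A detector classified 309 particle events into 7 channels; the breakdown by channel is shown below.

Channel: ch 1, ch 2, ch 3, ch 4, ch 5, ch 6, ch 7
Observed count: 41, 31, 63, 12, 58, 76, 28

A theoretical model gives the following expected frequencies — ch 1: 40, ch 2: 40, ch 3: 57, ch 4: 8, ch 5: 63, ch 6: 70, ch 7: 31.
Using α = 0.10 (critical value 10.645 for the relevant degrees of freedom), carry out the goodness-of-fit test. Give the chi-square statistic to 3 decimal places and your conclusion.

cat         O        E   (O−E)²/E
ch 1       41       40     0.0250
ch 2       31       40     2.0250
ch 3       63       57     0.6316
ch 4       12        8     2.0000
ch 5       58       63     0.3968
ch 6       76       70     0.5143
ch 7       28       31     0.2903
Sum = 5.883
df = 6. Since 5.883 < 10.645, we do not reject H₀.

5.883; do not reject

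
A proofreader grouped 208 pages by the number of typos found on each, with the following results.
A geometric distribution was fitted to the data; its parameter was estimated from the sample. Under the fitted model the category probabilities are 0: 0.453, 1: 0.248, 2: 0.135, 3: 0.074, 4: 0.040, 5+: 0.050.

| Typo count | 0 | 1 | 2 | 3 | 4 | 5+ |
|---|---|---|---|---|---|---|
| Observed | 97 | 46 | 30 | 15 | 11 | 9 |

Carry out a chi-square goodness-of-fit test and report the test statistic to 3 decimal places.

1.879

Expected counts E_i = n·p_i: 208×0.453 = 94.224, 208×0.248 = 51.584, 208×0.135 = 28.08, 208×0.074 = 15.392, 208×0.040 = 8.32, 208×0.050 = 10.4.
cat         O        E   (O−E)²/E
0          97   94.224     0.0818
1          46   51.584     0.6045
2          30    28.08     0.1313
3          15   15.392     0.0100
4          11     8.32     0.8633
5+          9     10.4     0.1885
Sum = 1.879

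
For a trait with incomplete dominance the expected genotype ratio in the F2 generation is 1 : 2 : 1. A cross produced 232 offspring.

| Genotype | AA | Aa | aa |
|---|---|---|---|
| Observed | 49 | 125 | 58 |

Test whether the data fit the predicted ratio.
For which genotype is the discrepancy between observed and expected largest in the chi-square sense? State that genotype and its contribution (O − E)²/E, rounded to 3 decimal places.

Ratio total = 4. Expected counts: 232×1/4 = 58, 232×2/4 = 116, 232×1/4 = 58.
χ² = (49−58)²/58 + (125−116)²/116 + (58−58)²/58
   = 1.3966 + 0.6983 + 0.0000
The largest term is for AA: 1.397.

AA, 1.397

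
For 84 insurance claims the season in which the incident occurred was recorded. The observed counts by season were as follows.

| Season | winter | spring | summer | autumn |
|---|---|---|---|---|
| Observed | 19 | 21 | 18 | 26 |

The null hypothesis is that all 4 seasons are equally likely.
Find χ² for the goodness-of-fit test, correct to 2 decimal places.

1.81

Expected count for each of the 4 categories: 84/4 = 21.
cat         O        E   (O−E)²/E
winter     19       21      0.190
spring     21       21      0.000
summer     18       21      0.429
autumn     26       21      1.190
Sum = 1.81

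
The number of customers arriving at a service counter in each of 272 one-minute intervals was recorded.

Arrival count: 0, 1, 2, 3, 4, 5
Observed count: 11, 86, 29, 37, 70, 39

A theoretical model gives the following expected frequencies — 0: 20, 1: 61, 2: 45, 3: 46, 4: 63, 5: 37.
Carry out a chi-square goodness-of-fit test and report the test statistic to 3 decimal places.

22.632

cat         O        E   (O−E)²/E
0          11       20     4.0500
1          86       61    10.2459
2          29       45     5.6889
3          37       46     1.7609
4          70       63     0.7778
5          39       37     0.1081
Sum = 22.632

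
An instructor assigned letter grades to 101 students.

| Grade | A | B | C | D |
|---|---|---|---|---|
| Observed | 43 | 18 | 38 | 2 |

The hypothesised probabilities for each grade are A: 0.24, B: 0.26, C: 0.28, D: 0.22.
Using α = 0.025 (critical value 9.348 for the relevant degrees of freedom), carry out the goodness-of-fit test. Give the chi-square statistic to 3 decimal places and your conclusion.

Expected counts E_i = n·p_i: 101×0.24 = 24.24, 101×0.26 = 26.26, 101×0.28 = 28.28, 101×0.22 = 22.22.
cat         O        E   (O−E)²/E
A          43    24.24    14.5189
B          18    26.26     2.5982
C          38    28.28     3.3408
D           2    22.22    18.4000
Sum = 38.858
df = 3. Since 38.858 > 9.348, we reject H₀.

38.858; reject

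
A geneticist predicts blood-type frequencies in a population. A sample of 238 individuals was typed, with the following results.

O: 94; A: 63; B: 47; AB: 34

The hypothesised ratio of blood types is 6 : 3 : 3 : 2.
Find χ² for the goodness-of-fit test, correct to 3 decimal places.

3.765

Ratio total = 14. Expected counts: 238×6/14 = 102, 238×3/14 = 51, 238×3/14 = 51, 238×2/14 = 34.
cat         O        E   (O−E)²/E
O          94      102     0.6275
A          63       51     2.8235
B          47       51     0.3137
AB         34       34     0.0000
Sum = 3.765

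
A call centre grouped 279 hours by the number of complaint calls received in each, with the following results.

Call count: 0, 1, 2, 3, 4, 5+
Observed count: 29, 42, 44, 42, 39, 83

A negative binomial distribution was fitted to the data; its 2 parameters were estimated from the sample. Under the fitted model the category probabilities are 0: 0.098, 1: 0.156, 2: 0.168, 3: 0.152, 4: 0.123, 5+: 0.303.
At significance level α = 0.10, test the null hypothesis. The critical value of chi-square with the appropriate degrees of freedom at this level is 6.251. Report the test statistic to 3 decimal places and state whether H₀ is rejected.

Expected counts E_i = n·p_i: 279×0.098 = 27.342, 279×0.156 = 43.524, 279×0.168 = 46.872, 279×0.152 = 42.408, 279×0.123 = 34.317, 279×0.303 = 84.537.
cat         O        E   (O−E)²/E
0          29   27.342     0.1005
1          42   43.524     0.0534
2          44   46.872     0.1760
3          42   42.408     0.0039
4          39   34.317     0.6391
5+         83   84.537     0.0279
Sum = 1.001
df = 3. Since 1.001 < 6.251, we do not reject H₀.

1.001; do not reject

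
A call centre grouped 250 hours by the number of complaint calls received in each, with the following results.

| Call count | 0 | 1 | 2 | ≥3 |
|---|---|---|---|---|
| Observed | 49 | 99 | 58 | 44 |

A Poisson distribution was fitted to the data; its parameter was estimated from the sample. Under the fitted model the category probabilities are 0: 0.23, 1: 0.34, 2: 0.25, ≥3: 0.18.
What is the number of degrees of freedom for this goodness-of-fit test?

2

There are k = 4 categories and 1 parameter estimated from the data, so df = 4 − 1 − 1 = 2.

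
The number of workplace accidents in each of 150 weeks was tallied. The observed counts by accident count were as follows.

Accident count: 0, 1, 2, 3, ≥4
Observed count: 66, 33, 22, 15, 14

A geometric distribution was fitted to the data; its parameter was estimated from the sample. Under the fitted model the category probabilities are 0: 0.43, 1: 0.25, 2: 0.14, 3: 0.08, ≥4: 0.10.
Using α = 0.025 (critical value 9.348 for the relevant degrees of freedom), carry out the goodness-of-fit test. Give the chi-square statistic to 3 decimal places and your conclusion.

1.439; do not reject

Expected counts E_i = n·p_i: 150×0.43 = 64.5, 150×0.25 = 37.5, 150×0.14 = 21, 150×0.08 = 12, 150×0.10 = 15.
0: (66 − 64.5)²/64.5 = 2.25/64.5 = 0.0349
1: (33 − 37.5)²/37.5 = 20.25/37.5 = 0.5400
2: (22 − 21)²/21 = 1/21 = 0.0476
3: (15 − 12)²/12 = 9/12 = 0.7500
≥4: (14 − 15)²/15 = 1/15 = 0.0667
Sum = 1.439
df = 3. Since 1.439 < 9.348, we do not reject H₀.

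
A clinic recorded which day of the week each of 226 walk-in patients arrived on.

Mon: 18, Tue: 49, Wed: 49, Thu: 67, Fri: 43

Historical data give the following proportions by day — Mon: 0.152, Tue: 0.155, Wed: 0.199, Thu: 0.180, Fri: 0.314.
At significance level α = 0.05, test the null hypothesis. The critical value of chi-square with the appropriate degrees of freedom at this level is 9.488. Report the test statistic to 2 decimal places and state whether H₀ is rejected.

Expected counts E_i = n·p_i: 226×0.152 = 34.352, 226×0.155 = 35.03, 226×0.199 = 44.974, 226×0.180 = 40.68, 226×0.314 = 70.964.
χ² = (18−34.352)²/34.352 + (49−35.03)²/35.03 + (49−44.974)²/44.974 + (67−40.68)²/40.68 + (43−70.964)²/70.964
   = 7.784 + 5.571 + 0.360 + 17.029 + 11.019
Sum = 41.76
df = 4. Since 41.76 > 9.488, we reject H₀.

41.76; reject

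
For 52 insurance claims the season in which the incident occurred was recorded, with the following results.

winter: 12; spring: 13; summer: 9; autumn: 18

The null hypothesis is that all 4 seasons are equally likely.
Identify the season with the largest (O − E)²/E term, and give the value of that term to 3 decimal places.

Expected count for each of the 4 categories: 52/4 = 13.
cat         O        E   (O−E)²/E
winter     12       13     0.0769
spring     13       13     0.0000
summer      9       13     1.2308
autumn     18       13     1.9231
The largest term is for autumn: 1.923.

autumn, 1.923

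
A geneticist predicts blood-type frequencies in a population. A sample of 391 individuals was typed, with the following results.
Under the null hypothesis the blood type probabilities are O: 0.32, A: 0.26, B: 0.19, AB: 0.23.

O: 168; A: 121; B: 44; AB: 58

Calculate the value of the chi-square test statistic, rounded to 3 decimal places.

42.062

Expected counts E_i = n·p_i: 391×0.32 = 125.12, 391×0.26 = 101.66, 391×0.19 = 74.29, 391×0.23 = 89.93.
cat         O        E   (O−E)²/E
O         168   125.12    14.6954
A         121   101.66     3.6793
B          44    74.29    12.3500
AB         58    89.93    11.3369
Sum = 42.062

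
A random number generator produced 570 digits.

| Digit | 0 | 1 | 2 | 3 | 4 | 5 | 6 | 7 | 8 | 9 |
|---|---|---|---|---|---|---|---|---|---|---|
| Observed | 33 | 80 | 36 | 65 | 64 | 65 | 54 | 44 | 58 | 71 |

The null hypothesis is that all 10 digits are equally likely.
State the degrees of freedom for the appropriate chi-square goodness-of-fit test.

There are k = 10 categories and no parameters were estimated from the data, so df = 10 − 1 = 9.

9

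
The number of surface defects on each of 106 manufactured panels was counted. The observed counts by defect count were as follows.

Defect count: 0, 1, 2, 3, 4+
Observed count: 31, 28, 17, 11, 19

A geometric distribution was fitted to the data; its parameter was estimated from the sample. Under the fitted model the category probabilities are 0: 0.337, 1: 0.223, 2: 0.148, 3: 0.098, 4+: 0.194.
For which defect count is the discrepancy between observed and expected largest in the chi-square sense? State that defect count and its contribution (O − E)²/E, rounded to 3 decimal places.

1, 0.805

Expected counts E_i = n·p_i: 106×0.337 = 35.722, 106×0.223 = 23.638, 106×0.148 = 15.688, 106×0.098 = 10.388, 106×0.194 = 20.564.
0: (31 − 35.722)²/35.722 = 22.297284/35.722 = 0.6242
1: (28 − 23.638)²/23.638 = 19.027044/23.638 = 0.8049
2: (17 − 15.688)²/15.688 = 1.721344/15.688 = 0.1097
3: (11 − 10.388)²/10.388 = 0.374544/10.388 = 0.0361
4+: (19 − 20.564)²/20.564 = 2.446096/20.564 = 0.1190
The largest term is for 1: 0.805.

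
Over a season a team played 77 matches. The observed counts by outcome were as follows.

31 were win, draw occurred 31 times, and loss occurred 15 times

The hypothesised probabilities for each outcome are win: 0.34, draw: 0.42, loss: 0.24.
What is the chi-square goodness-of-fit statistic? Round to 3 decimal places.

1.598

Expected counts E_i = n·p_i: 77×0.34 = 26.18, 77×0.42 = 32.34, 77×0.24 = 18.48.
cat         O        E   (O−E)²/E
win        31    26.18     0.8874
draw       31    32.34     0.0555
loss       15    18.48     0.6553
Sum = 1.598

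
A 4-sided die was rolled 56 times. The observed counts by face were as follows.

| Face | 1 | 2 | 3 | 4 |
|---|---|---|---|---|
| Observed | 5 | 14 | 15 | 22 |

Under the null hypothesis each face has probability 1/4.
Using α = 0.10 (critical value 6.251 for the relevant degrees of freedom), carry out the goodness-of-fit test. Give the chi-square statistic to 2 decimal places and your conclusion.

10.43; reject

Under H₀ each category has probability 1/4, so each expected count is 56/4 = 14.
χ² = (5−14)²/14 + (14−14)²/14 + (15−14)²/14 + (22−14)²/14
   = 5.786 + 0.000 + 0.071 + 4.571
Sum = 10.43
df = 3. Since 10.43 > 6.251, we reject H₀.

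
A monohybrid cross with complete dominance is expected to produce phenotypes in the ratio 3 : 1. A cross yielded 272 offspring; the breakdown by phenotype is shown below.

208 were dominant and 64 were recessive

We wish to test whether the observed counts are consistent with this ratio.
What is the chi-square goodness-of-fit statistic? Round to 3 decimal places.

0.314

Ratio total = 4. Expected counts: 272×3/4 = 204, 272×1/4 = 68.
dominant: (208 − 204)²/204 = 16/204 = 0.0784
recessive: (64 − 68)²/68 = 16/68 = 0.2353
Sum = 0.314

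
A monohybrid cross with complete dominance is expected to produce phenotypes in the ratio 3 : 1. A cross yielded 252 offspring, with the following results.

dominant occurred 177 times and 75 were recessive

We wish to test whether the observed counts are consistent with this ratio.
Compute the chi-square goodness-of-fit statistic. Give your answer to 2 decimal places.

Ratio total = 4. Expected counts: 252×3/4 = 189, 252×1/4 = 63.
dominant: (177 − 189)²/189 = 144/189 = 0.762
recessive: (75 − 63)²/63 = 144/63 = 2.286
Sum = 3.05

3.05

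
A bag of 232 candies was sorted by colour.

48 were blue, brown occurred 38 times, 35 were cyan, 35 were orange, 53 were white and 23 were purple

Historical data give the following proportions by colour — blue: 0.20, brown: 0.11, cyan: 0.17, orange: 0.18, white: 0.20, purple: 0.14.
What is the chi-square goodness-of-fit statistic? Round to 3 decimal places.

11.458

Expected counts E_i = n·p_i: 232×0.20 = 46.4, 232×0.11 = 25.52, 232×0.17 = 39.44, 232×0.18 = 41.76, 232×0.20 = 46.4, 232×0.14 = 32.48.
blue: (48 − 46.4)²/46.4 = 2.56/46.4 = 0.0552
brown: (38 − 25.52)²/25.52 = 155.7504/25.52 = 6.1031
cyan: (35 − 39.44)²/39.44 = 19.7136/39.44 = 0.4998
orange: (35 − 41.76)²/41.76 = 45.6976/41.76 = 1.0943
white: (53 − 46.4)²/46.4 = 43.56/46.4 = 0.9388
purple: (23 − 32.48)²/32.48 = 89.8704/32.48 = 2.7669
Sum = 11.458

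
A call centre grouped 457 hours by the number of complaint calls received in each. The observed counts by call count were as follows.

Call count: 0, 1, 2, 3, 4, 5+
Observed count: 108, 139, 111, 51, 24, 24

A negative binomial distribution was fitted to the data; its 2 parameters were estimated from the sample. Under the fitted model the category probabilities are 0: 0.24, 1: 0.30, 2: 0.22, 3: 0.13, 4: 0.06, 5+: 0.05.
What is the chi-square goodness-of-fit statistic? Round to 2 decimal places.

Expected counts E_i = n·p_i: 457×0.24 = 109.68, 457×0.30 = 137.1, 457×0.22 = 100.54, 457×0.13 = 59.41, 457×0.06 = 27.42, 457×0.05 = 22.85.
χ² = (108−109.68)²/109.68 + (139−137.1)²/137.1 + (111−100.54)²/100.54 + (51−59.41)²/59.41 + (24−27.42)²/27.42 + (24−22.85)²/22.85
   = 0.026 + 0.026 + 1.088 + 1.191 + 0.427 + 0.058
Sum = 2.82

2.82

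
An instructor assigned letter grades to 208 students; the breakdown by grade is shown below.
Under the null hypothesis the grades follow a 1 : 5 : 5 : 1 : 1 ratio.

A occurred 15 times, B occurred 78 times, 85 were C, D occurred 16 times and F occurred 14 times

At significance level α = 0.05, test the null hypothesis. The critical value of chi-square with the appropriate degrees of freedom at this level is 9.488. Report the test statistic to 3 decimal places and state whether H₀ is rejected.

Ratio total = 13. Expected counts: 208×1/13 = 16, 208×5/13 = 80, 208×5/13 = 80, 208×1/13 = 16, 208×1/13 = 16.
χ² = (15−16)²/16 + (78−80)²/80 + (85−80)²/80 + (16−16)²/16 + (14−16)²/16
   = 0.0625 + 0.0500 + 0.3125 + 0.0000 + 0.2500
Sum = 0.675
df = 4. Since 0.675 < 9.488, we do not reject H₀.

0.675; do not reject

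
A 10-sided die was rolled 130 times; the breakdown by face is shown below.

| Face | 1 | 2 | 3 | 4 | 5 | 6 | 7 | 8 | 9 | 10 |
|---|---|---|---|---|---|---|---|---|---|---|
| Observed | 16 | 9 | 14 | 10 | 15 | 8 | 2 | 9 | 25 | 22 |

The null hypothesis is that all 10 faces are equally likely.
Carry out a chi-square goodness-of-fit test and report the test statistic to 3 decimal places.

32.769

Expected count for each of the 10 categories: 130/10 = 13.
χ² = (16−13)²/13 + (9−13)²/13 + (14−13)²/13 + (10−13)²/13 + (15−13)²/13 + (8−13)²/13 + (2−13)²/13 + (9−13)²/13 + (25−13)²/13 + (22−13)²/13
   = 0.6923 + 1.2308 + 0.0769 + 0.6923 + 0.3077 + 1.9231 + 9.3077 + 1.2308 + 11.0769 + 6.2308
Sum = 32.769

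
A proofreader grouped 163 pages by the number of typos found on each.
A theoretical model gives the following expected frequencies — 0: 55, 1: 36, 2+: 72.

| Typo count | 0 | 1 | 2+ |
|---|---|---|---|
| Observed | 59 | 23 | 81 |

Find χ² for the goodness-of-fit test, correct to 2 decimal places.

6.11

0: (59 − 55)²/55 = 16/55 = 0.291
1: (23 − 36)²/36 = 169/36 = 4.694
2+: (81 − 72)²/72 = 81/72 = 1.125
Sum = 6.11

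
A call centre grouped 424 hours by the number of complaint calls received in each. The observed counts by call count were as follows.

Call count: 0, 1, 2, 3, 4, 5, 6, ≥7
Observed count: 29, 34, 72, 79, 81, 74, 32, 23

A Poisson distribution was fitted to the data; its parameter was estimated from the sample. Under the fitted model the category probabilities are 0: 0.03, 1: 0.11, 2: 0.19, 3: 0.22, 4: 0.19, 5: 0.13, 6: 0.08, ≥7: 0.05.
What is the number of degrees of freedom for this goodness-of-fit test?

6

There are k = 8 categories and 1 parameter estimated from the data, so df = 8 − 1 − 1 = 6.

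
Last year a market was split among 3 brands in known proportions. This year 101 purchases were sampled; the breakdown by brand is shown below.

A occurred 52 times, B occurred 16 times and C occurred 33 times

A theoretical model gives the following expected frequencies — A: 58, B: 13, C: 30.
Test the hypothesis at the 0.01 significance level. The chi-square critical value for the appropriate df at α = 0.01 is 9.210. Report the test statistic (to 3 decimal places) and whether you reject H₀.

1.613; do not reject

A: (52 − 58)²/58 = 36/58 = 0.6207
B: (16 − 13)²/13 = 9/13 = 0.6923
C: (33 − 30)²/30 = 9/30 = 0.3000
Sum = 1.613
df = 2. Since 1.613 < 9.210, we do not reject H₀.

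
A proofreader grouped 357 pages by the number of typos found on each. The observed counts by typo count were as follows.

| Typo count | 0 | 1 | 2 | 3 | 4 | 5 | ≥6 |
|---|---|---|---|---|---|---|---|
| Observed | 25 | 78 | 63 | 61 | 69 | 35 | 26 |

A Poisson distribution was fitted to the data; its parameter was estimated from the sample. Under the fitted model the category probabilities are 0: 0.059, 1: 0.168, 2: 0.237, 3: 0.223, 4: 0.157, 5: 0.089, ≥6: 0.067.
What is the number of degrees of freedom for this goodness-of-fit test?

5

There are k = 7 categories and 1 parameter estimated from the data, so df = 7 − 1 − 1 = 5.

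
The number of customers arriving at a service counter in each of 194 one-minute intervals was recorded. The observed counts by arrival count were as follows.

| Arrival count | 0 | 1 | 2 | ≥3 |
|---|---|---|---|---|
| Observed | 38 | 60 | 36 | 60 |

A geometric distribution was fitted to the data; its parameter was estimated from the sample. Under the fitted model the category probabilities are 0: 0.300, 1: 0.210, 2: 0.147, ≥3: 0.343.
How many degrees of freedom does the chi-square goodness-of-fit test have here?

2

There are k = 4 categories and 1 parameter estimated from the data, so df = 4 − 1 − 1 = 2.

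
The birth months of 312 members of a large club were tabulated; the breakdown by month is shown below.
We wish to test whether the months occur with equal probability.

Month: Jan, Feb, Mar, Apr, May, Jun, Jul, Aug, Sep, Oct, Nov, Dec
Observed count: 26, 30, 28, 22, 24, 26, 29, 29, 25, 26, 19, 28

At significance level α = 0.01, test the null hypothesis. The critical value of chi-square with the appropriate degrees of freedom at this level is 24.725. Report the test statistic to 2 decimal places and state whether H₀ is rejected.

4.31; do not reject

Expected count for each of the 12 categories: 312/12 = 26.
cat         O        E   (O−E)²/E
Jan        26       26      0.000
Feb        30       26      0.615
Mar        28       26      0.154
Apr        22       26      0.615
May        24       26      0.154
Jun        26       26      0.000
Jul        29       26      0.346
Aug        29       26      0.346
Sep        25       26      0.038
Oct        26       26      0.000
Nov        19       26      1.885
Dec        28       26      0.154
Sum = 4.31
df = 11. Since 4.31 < 24.725, we do not reject H₀.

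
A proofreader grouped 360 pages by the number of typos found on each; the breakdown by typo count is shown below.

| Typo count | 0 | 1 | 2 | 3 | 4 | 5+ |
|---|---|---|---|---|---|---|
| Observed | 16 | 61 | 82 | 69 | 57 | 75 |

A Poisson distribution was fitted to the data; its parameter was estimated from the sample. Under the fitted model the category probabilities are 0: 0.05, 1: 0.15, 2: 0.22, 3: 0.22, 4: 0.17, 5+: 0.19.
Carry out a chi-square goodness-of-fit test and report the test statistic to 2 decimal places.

Expected counts E_i = n·p_i: 360×0.05 = 18, 360×0.15 = 54, 360×0.22 = 79.2, 360×0.22 = 79.2, 360×0.17 = 61.2, 360×0.19 = 68.4.
cat         O        E   (O−E)²/E
0          16       18      0.222
1          61       54      0.907
2          82     79.2      0.099
3          69     79.2      1.314
4          57     61.2      0.288
5+         75     68.4      0.637
Sum = 3.47

3.47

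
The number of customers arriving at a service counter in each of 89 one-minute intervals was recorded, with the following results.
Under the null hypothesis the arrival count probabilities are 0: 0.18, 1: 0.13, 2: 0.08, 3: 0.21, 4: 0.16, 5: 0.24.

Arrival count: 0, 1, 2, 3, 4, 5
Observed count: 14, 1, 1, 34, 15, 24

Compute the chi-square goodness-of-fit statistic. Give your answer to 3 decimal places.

Expected counts E_i = n·p_i: 89×0.18 = 16.02, 89×0.13 = 11.57, 89×0.08 = 7.12, 89×0.21 = 18.69, 89×0.16 = 14.24, 89×0.24 = 21.36.
0: (14 − 16.02)²/16.02 = 4.0804/16.02 = 0.2547
1: (1 − 11.57)²/11.57 = 111.7249/11.57 = 9.6564
2: (1 − 7.12)²/7.12 = 37.4544/7.12 = 5.2604
3: (34 − 18.69)²/18.69 = 234.3961/18.69 = 12.5413
4: (15 − 14.24)²/14.24 = 0.5776/14.24 = 0.0406
5: (24 − 21.36)²/21.36 = 6.9696/21.36 = 0.3263
Sum = 28.080

28.080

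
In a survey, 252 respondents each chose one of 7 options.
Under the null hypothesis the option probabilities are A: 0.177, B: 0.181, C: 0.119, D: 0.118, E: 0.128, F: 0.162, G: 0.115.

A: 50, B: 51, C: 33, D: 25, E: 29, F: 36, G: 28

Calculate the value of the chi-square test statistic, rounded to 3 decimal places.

3.278

Expected counts E_i = n·p_i: 252×0.177 = 44.604, 252×0.181 = 45.612, 252×0.119 = 29.988, 252×0.118 = 29.736, 252×0.128 = 32.256, 252×0.162 = 40.824, 252×0.115 = 28.98.
cat         O        E   (O−E)²/E
A          50   44.604     0.6528
B          51   45.612     0.6365
C          33   29.988     0.3025
D          25   29.736     0.7543
E          29   32.256     0.3287
F          36   40.824     0.5700
G          28    28.98     0.0331
Sum = 3.278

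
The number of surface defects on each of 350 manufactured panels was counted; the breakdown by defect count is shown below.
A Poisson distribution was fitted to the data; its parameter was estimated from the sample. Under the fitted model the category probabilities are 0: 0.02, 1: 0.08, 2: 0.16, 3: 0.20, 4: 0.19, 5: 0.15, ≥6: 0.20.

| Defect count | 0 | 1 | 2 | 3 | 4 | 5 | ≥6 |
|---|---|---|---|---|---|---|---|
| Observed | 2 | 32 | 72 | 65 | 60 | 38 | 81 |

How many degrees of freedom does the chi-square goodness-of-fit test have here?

5

There are k = 7 categories and 1 parameter estimated from the data, so df = 7 − 1 − 1 = 5.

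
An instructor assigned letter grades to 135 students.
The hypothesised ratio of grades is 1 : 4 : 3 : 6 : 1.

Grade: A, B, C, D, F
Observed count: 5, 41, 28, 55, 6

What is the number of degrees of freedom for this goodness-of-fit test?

4

There are k = 5 categories and no parameters were estimated from the data, so df = 5 − 1 = 4.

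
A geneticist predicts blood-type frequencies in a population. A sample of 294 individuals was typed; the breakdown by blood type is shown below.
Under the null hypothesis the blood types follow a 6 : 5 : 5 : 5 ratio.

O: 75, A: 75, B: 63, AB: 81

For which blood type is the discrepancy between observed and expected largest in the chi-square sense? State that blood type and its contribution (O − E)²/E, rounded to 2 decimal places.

AB, 1.73

Ratio total = 21. Expected counts: 294×6/21 = 84, 294×5/21 = 70, 294×5/21 = 70, 294×5/21 = 70.
χ² = (75−84)²/84 + (75−70)²/70 + (63−70)²/70 + (81−70)²/70
   = 0.964 + 0.357 + 0.700 + 1.729
The largest term is for AB: 1.73.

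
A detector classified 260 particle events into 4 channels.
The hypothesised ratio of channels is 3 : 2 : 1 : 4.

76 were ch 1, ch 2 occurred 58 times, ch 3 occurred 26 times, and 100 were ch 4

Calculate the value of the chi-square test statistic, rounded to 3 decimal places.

0.897

Ratio total = 10. Expected counts: 260×3/10 = 78, 260×2/10 = 52, 260×1/10 = 26, 260×4/10 = 104.
cat         O        E   (O−E)²/E
ch 1       76       78     0.0513
ch 2       58       52     0.6923
ch 3       26       26     0.0000
ch 4      100      104     0.1538
Sum = 0.897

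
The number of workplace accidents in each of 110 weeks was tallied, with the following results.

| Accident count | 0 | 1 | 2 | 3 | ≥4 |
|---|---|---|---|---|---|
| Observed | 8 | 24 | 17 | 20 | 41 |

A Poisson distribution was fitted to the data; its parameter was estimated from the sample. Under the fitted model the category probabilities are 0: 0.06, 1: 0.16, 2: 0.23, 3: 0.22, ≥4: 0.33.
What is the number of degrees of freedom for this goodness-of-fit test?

There are k = 5 categories and 1 parameter estimated from the data, so df = 5 − 1 − 1 = 3.

3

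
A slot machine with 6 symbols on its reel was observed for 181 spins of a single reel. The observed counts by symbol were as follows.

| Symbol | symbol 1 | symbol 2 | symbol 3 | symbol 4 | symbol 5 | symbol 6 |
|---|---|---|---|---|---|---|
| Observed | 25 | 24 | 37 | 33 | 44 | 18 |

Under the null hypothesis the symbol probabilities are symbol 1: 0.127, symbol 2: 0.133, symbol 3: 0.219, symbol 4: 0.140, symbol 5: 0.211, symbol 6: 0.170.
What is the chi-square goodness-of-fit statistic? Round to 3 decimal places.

Expected counts E_i = n·p_i: 181×0.127 = 22.987, 181×0.133 = 24.073, 181×0.219 = 39.639, 181×0.140 = 25.34, 181×0.211 = 38.191, 181×0.170 = 30.77.
symbol 1: (25 − 22.987)²/22.987 = 4.052169/22.987 = 0.1763
symbol 2: (24 − 24.073)²/24.073 = 0.005329/24.073 = 0.0002
symbol 3: (37 − 39.639)²/39.639 = 6.964321/39.639 = 0.1757
symbol 4: (33 − 25.34)²/25.34 = 58.6756/25.34 = 2.3155
symbol 5: (44 − 38.191)²/38.191 = 33.744481/38.191 = 0.8836
symbol 6: (18 − 30.77)²/30.77 = 163.0729/30.77 = 5.2997
Sum = 8.851

8.851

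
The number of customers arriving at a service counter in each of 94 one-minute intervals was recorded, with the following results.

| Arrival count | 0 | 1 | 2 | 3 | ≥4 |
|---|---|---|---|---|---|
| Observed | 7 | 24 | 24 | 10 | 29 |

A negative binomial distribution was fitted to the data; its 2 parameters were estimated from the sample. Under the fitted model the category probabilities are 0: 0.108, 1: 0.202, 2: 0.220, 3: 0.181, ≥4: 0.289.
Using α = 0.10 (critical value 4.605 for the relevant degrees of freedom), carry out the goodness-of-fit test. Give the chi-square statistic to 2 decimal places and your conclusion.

Expected counts E_i = n·p_i: 94×0.108 = 10.152, 94×0.202 = 18.988, 94×0.220 = 20.68, 94×0.181 = 17.014, 94×0.289 = 27.166.
0: (7 − 10.152)²/10.152 = 9.935104/10.152 = 0.979
1: (24 − 18.988)²/18.988 = 25.120144/18.988 = 1.323
2: (24 − 20.68)²/20.68 = 11.0224/20.68 = 0.533
3: (10 − 17.014)²/17.014 = 49.196196/17.014 = 2.892
≥4: (29 − 27.166)²/27.166 = 3.363556/27.166 = 0.124
Sum = 5.85
df = 2. Since 5.85 > 4.605, we reject H₀.

5.85; reject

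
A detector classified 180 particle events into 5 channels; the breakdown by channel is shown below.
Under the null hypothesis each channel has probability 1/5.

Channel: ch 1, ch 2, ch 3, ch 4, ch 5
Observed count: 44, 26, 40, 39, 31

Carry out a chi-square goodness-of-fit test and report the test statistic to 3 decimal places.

5.944

Expected count for each of the 5 categories: 180/5 = 36.
ch 1: (44 − 36)²/36 = 64/36 = 1.7778
ch 2: (26 − 36)²/36 = 100/36 = 2.7778
ch 3: (40 − 36)²/36 = 16/36 = 0.4444
ch 4: (39 − 36)²/36 = 9/36 = 0.2500
ch 5: (31 − 36)²/36 = 25/36 = 0.6944
Sum = 5.944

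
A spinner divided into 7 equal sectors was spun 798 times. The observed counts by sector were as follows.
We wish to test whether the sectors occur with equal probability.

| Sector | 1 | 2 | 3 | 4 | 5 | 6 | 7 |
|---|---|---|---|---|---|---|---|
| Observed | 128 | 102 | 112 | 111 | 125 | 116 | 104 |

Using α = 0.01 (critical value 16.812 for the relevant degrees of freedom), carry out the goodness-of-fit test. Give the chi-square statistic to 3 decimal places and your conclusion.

5.070; do not reject

Expected count for each of the 7 categories: 798/7 = 114.
1: (128 − 114)²/114 = 196/114 = 1.7193
2: (102 − 114)²/114 = 144/114 = 1.2632
3: (112 − 114)²/114 = 4/114 = 0.0351
4: (111 − 114)²/114 = 9/114 = 0.0789
5: (125 − 114)²/114 = 121/114 = 1.0614
6: (116 − 114)²/114 = 4/114 = 0.0351
7: (104 − 114)²/114 = 100/114 = 0.8772
Sum = 5.070
df = 6. Since 5.070 < 16.812, we do not reject H₀.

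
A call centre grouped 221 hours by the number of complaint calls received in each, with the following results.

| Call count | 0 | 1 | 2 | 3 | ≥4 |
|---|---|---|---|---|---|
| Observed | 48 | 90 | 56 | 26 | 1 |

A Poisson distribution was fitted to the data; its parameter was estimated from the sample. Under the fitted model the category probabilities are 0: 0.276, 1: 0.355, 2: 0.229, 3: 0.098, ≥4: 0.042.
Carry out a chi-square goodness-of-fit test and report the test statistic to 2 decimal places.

13.30

Expected counts E_i = n·p_i: 221×0.276 = 60.996, 221×0.355 = 78.455, 221×0.229 = 50.609, 221×0.098 = 21.658, 221×0.042 = 9.282.
cat         O        E   (O−E)²/E
0          48   60.996      2.769
1          90   78.455      1.699
2          56   50.609      0.574
3          26   21.658      0.870
≥4          1    9.282      7.390
Sum = 13.30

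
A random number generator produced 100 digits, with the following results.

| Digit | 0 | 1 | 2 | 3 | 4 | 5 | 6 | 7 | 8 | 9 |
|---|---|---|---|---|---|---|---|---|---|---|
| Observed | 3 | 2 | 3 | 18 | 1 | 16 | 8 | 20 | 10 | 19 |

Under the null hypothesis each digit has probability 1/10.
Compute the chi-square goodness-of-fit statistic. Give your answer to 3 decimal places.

Under H₀ each category has probability 1/10, so each expected count is 100/10 = 10.
cat         O        E   (O−E)²/E
0           3       10     4.9000
1           2       10     6.4000
2           3       10     4.9000
3          18       10     6.4000
4           1       10     8.1000
5          16       10     3.6000
6           8       10     0.4000
7          20       10    10.0000
8          10       10     0.0000
9          19       10     8.1000
Sum = 52.800

52.800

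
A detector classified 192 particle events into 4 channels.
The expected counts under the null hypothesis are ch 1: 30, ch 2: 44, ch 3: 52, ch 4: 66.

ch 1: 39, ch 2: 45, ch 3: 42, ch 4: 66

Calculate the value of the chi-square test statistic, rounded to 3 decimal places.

4.646

χ² = (39−30)²/30 + (45−44)²/44 + (42−52)²/52 + (66−66)²/66
   = 2.7000 + 0.0227 + 1.9231 + 0.0000
Sum = 4.646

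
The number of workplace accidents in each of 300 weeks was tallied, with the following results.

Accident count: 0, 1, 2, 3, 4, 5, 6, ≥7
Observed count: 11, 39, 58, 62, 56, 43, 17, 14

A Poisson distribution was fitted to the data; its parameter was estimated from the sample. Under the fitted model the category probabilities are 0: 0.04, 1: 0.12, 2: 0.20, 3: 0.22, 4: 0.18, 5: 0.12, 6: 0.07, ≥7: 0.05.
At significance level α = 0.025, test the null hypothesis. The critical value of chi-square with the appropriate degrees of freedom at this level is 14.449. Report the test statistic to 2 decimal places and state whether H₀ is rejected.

2.91; do not reject

Expected counts E_i = n·p_i: 300×0.04 = 12, 300×0.12 = 36, 300×0.20 = 60, 300×0.22 = 66, 300×0.18 = 54, 300×0.12 = 36, 300×0.07 = 21, 300×0.05 = 15.
0: (11 − 12)²/12 = 1/12 = 0.083
1: (39 − 36)²/36 = 9/36 = 0.250
2: (58 − 60)²/60 = 4/60 = 0.067
3: (62 − 66)²/66 = 16/66 = 0.242
4: (56 − 54)²/54 = 4/54 = 0.074
5: (43 − 36)²/36 = 49/36 = 1.361
6: (17 − 21)²/21 = 16/21 = 0.762
≥7: (14 − 15)²/15 = 1/15 = 0.067
Sum = 2.91
df = 6. Since 2.91 < 14.449, we do not reject H₀.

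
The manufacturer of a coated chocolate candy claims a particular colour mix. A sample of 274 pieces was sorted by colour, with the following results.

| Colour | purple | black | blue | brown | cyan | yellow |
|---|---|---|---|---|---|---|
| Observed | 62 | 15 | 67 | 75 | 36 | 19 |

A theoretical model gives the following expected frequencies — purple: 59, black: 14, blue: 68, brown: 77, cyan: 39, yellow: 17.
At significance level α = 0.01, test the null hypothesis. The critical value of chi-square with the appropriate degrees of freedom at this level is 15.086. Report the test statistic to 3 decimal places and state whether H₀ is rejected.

0.757; do not reject

purple: (62 − 59)²/59 = 9/59 = 0.1525
black: (15 − 14)²/14 = 1/14 = 0.0714
blue: (67 − 68)²/68 = 1/68 = 0.0147
brown: (75 − 77)²/77 = 4/77 = 0.0519
cyan: (36 − 39)²/39 = 9/39 = 0.2308
yellow: (19 − 17)²/17 = 4/17 = 0.2353
Sum = 0.757
df = 5. Since 0.757 < 15.086, we do not reject H₀.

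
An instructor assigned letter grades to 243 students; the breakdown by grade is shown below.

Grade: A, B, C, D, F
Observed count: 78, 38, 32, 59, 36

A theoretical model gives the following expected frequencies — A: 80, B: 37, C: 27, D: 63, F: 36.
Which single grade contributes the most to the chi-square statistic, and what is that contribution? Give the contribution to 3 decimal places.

A: (78 − 80)²/80 = 4/80 = 0.0500
B: (38 − 37)²/37 = 1/37 = 0.0270
C: (32 − 27)²/27 = 25/27 = 0.9259
D: (59 − 63)²/63 = 16/63 = 0.2540
F: (36 − 36)²/36 = 0/36 = 0.0000
The largest term is for C: 0.926.

C, 0.926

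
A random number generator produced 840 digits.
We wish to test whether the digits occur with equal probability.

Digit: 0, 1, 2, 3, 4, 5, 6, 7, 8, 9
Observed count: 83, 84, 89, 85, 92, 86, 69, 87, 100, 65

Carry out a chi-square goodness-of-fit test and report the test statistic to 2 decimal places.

11.26

Under H₀ each category has probability 1/10, so each expected count is 840/10 = 84.
0: (83 − 84)²/84 = 1/84 = 0.012
1: (84 − 84)²/84 = 0/84 = 0.000
2: (89 − 84)²/84 = 25/84 = 0.298
3: (85 − 84)²/84 = 1/84 = 0.012
4: (92 − 84)²/84 = 64/84 = 0.762
5: (86 − 84)²/84 = 4/84 = 0.048
6: (69 − 84)²/84 = 225/84 = 2.679
7: (87 − 84)²/84 = 9/84 = 0.107
8: (100 − 84)²/84 = 256/84 = 3.048
9: (65 − 84)²/84 = 361/84 = 4.298
Sum = 11.26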